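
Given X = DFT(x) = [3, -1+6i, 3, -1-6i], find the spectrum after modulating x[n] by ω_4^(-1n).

Modulation property: DFT(ω_4^(-1n)·x[n]) = X[(k-1) mod 4], so circularly shift X by 1 positions.

X[k-1] = [-1-6i, 3, -1+6i, 3]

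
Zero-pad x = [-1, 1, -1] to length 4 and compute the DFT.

Original 3-point DFT: [-1, -1.0000-1.7321i, -1.0000+1.7321i]
Zero-padded 4-point DFT provides frequency interpolation.

DFT_4([x, 0, ...]) = [-1, -1i, -3, 1i]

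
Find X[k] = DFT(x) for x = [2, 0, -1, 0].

X[k] = Σ(n=0 to 3) x[n] · ω_4^(nk)
where ω_4 = e^(-2πi/4)

Computing each X[k]:
X[0] = 1
X[1] = 3
X[2] = 1
X[3] = 3

X = [1, 3, 1, 3]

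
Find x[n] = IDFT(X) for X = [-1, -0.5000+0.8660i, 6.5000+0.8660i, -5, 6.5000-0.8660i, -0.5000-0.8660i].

x[n] = (1/6) Σ(k=0 to 5) X[k] · e^(2πikn/6)

Computing each x[n]:
x[0] = 1
x[1] = -1
x[2] = -2
x[3] = 3
x[4] = -2
x[5] = 0

x = [1, -1, -2, 3, -2, 0]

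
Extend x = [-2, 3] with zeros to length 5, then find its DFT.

Original 2-point DFT: [1, -5]
Zero-padded 5-point DFT provides frequency interpolation.

DFT_5([x, 0, ...]) = [1, -1.0729-2.8532i, -4.4271-1.7634i, -4.4271+1.7634i, -1.0729+2.8532i]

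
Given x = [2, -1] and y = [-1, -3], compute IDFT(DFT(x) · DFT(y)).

(x ⊛ y)[n] = Σ(m=0 to 1) x[m] · y[(n-m) mod 2]

Computing each output sample:
(x ⊛ y)[0] = 1
(x ⊛ y)[1] = -5

x ⊛ y = [1, -5]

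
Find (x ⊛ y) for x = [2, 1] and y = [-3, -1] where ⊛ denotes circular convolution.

(x ⊛ y)[n] = Σ(m=0 to 1) x[m] · y[(n-m) mod 2]

Computing each output sample:
(x ⊛ y)[0] = -7
(x ⊛ y)[1] = -5

x ⊛ y = [-7, -5]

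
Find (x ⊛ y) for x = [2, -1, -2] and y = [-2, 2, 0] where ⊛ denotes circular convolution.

(x ⊛ y)[n] = Σ(m=0 to 2) x[m] · y[(n-m) mod 3]

Computing each output sample:
(x ⊛ y)[0] = -8
(x ⊛ y)[1] = 6
(x ⊛ y)[2] = 2

x ⊛ y = [-8, 6, 2]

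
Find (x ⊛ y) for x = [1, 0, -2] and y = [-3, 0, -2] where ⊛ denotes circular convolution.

(x ⊛ y)[n] = Σ(m=0 to 2) x[m] · y[(n-m) mod 3]

Computing each output sample:
(x ⊛ y)[0] = -3
(x ⊛ y)[1] = 4
(x ⊛ y)[2] = 4

x ⊛ y = [-3, 4, 4]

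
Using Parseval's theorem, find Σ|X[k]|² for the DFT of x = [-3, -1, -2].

Parseval: Σ|x[n]|² = (1/N)Σ|X[k]|², so Σ|X[k]|² = N·Σ|x[n]|² = 3·14.0000

Σ|X[k]|² = N·Σ|x[n]|² = 3·14.0000 = 42.0000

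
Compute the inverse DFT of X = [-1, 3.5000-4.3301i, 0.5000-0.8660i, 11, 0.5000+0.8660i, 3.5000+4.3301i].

x[n] = (1/6) Σ(k=0 to 5) X[k] · e^(2πikn/6)

Computing each x[n]:
x[0] = 3
x[1] = 0
x[2] = 2
x[3] = -3
x[4] = 0
x[5] = -3

x = [3, 0, 2, -3, 0, -3]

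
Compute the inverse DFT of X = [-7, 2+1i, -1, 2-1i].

x[n] = (1/4) Σ(k=0 to 3) X[k] · e^(2πikn/4)

Computing each x[n]:
x[0] = -1
x[1] = -2
x[2] = -3
x[3] = -1

x = [-1, -2, -3, -1]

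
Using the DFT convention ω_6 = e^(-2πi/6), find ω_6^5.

ω_6^5 = e^(-2πi·5/6)
= cos(-2π·5/6) + i·sin(-2π·5/6)
= cos(-10π/6) + i·sin(-10π/6)

ω_6^5 = cos(-10π/6) + i·sin(-10π/6) = 0.5000+0.8660i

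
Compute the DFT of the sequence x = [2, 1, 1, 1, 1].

X[k] = Σ(n=0 to 4) x[n] · ω_5^(nk)
where ω_5 = e^(-2πi/5)

Computing each X[k]:
X[0] = 6
X[1] = 1
X[2] = 1
X[3] = 1
X[4] = 1

X = [6, 1, 1, 1, 1]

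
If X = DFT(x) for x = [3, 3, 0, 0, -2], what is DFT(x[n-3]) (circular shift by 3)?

Time shift by 3: X_shifted[k] = ω_5^(3k) · X[k]
Shifted x = [0, 0, -2, 3, 3]

DFT(x[n-3]) = [4, 0.1180+5.7921i, -2.1180-2.9919i, -2.1180+2.9919i, 0.1180-5.7921i]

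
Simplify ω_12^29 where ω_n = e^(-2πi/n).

Since ω_12^12 = 1, powers reduce modulo 12.
29 mod 12 = 5
So ω_12^29 = ω_12^5 = e^(-2πi·5/12)

ω_12^29 = ω_12^5 = -0.8660-0.5000i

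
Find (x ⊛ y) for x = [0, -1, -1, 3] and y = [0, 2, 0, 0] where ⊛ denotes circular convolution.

(x ⊛ y)[n] = Σ(m=0 to 3) x[m] · y[(n-m) mod 4]

Computing each output sample:
(x ⊛ y)[0] = 6
(x ⊛ y)[1] = 0
(x ⊛ y)[2] = -2
(x ⊛ y)[3] = -2

x ⊛ y = [6, 0, -2, -2]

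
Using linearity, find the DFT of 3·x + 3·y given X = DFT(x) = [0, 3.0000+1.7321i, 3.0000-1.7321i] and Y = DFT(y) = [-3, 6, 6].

By linearity: DFT(3x + 3y) = 3·DFT(x) + 3·DFT(y)
= 3·[0, 3.0000+1.7321i, 3.0000-1.7321i] + 3·[-3, 6, 6]

Computing element-wise:
Z[0] = 3·(0) + 3·(-3) = -9
Z[1] = 3·(3.0000+1.7321i) + 3·(6) = 27.0000+5.1963i
Z[2] = 3·(3.0000-1.7321i) + 3·(6) = 27.0000-5.1963i

DFT(3x + 3y) = 3·X + 3·Y = [-9, 27.0000+5.1963i, 27.0000-5.1963i]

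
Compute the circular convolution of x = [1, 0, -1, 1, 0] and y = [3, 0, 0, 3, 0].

(x ⊛ y)[n] = Σ(m=0 to 4) x[m] · y[(n-m) mod 5]

Computing each output sample:
(x ⊛ y)[0] = 0
(x ⊛ y)[1] = 3
(x ⊛ y)[2] = -3
(x ⊛ y)[3] = 6
(x ⊛ y)[4] = 0

x ⊛ y = [0, 3, -3, 6, 0]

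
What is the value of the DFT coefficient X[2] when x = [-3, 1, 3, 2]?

X[2] = Σ(n=0 to 3) x[n] · ω_4^(2n) where ω_4 = e^(-2πi/4)
= (-3)·ω_4^0 + (1)·ω_4^2 + (3)·ω_4^4 + (2)·ω_4^6

X[2] = -3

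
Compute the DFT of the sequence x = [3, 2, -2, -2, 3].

X[k] = Σ(n=0 to 4) x[n] · ω_5^(nk)
where ω_5 = e^(-2πi/5)

Computing each X[k]:
X[0] = 4
X[1] = 7.7812+0.9511i
X[2] = -2.2812+0.5878i
X[3] = -2.2812-0.5878i
X[4] = 7.7812-0.9511i

X = [4, 7.7812+0.9511i, -2.2812+0.5878i, -2.2812-0.5878i, 7.7812-0.9511i]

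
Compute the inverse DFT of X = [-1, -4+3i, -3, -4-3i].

x[n] = (1/4) Σ(k=0 to 3) X[k] · e^(2πikn/4)

Computing each x[n]:
x[0] = -3
x[1] = -1
x[2] = 1
x[3] = 2

x = [-3, -1, 1, 2]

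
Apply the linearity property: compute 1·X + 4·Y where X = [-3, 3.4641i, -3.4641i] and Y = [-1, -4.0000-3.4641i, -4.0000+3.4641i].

By linearity: DFT(1x + 4y) = 1·DFT(x) + 4·DFT(y)
= 1·[-3, 3.4641i, -3.4641i] + 4·[-1, -4.0000-3.4641i, -4.0000+3.4641i]

Computing element-wise:
Z[0] = 1·(-3) + 4·(-1) = -7
Z[1] = 1·(3.4641i) + 4·(-4.0000-3.4641i) = -16.0000-10.3923i
Z[2] = 1·(-3.4641i) + 4·(-4.0000+3.4641i) = -16.0000+10.3923i

DFT(1x + 4y) = 1·X + 4·Y = [-7, -16.0000-10.3923i, -16.0000+10.3923i]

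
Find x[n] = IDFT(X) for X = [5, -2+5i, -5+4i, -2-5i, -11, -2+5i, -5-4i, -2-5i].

x[n] = (1/8) Σ(k=0 to 7) X[k] · e^(2πikn/8)

Computing each x[n]:
x[0] = -3
x[1] = 1
x[2] = -2
x[3] = 3
x[4] = -1
x[5] = 1
x[6] = 3
x[7] = 3

x = [-3, 1, -2, 3, -1, 1, 3, 3]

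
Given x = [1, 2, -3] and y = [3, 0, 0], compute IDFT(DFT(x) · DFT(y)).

(x ⊛ y)[n] = Σ(m=0 to 2) x[m] · y[(n-m) mod 3]

Computing each output sample:
(x ⊛ y)[0] = 3
(x ⊛ y)[1] = 6
(x ⊛ y)[2] = -9

x ⊛ y = [3, 6, -9]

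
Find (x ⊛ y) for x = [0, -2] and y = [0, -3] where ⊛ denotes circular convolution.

(x ⊛ y)[n] = Σ(m=0 to 1) x[m] · y[(n-m) mod 2]

Computing each output sample:
(x ⊛ y)[0] = 6
(x ⊛ y)[1] = 0

x ⊛ y = [6, 0]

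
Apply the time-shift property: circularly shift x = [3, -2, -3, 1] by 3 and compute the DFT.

Time shift by 3: X_shifted[k] = ω_4^(3k) · X[k]
Shifted x = [-2, -3, 1, 3]

DFT(x[n-3]) = [-1, -3+6i, -1, -3-6i]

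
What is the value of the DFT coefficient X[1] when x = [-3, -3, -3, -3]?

X[1] = Σ(n=0 to 3) x[n] · ω_4^(1n) where ω_4 = e^(-2πi/4)
= (-3)·ω_4^0 + (-3)·ω_4^1 + (-3)·ω_4^2 + (-3)·ω_4^3

X[1] = 0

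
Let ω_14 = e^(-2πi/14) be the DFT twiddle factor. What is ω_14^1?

ω_14^1 = e^(-2πi·1/14)
= cos(-2π·1/14) + i·sin(-2π·1/14)
= cos(-2π/14) + i·sin(-2π/14)

ω_14^1 = cos(-2π/14) + i·sin(-2π/14) = 0.9010-0.4339i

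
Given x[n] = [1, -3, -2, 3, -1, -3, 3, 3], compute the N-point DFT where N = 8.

X[k] = Σ(n=0 to 7) x[n] · ω_8^(nk)
where ω_8 = e^(-2πi/8)

Computing each X[k]:
X[0] = 1
X[1] = 2+5i
X[2] = -1+12i
X[3] = 2-5i
X[4] = 1
X[5] = 2+5i
X[6] = -1-12i
X[7] = 2-5i

X = [1, 2+5i, -1+12i, 2-5i, 1, 2+5i, -1-12i, 2-5i]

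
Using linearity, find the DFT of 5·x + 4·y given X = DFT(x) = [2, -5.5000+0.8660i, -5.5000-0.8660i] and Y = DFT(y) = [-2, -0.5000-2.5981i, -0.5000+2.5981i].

By linearity: DFT(5x + 4y) = 5·DFT(x) + 4·DFT(y)
= 5·[2, -5.5000+0.8660i, -5.5000-0.8660i] + 4·[-2, -0.5000-2.5981i, -0.5000+2.5981i]

Computing element-wise:
Z[0] = 5·(2) + 4·(-2) = 2
Z[1] = 5·(-5.5000+0.8660i) + 4·(-0.5000-2.5981i) = -29.5000-6.0624i
Z[2] = 5·(-5.5000-0.8660i) + 4·(-0.5000+2.5981i) = -29.5000+6.0624i

DFT(5x + 4y) = 5·X + 4·Y = [2, -29.5000-6.0624i, -29.5000+6.0624i]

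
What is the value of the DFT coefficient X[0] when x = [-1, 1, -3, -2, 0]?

X[0] = Σ(n=0 to 4) x[n] · ω_5^0 = Σ x[n]
= (-1) + (1) + (-3) + (-2) + (0)

X[0] = -5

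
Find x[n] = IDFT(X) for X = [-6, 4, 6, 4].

x[n] = (1/4) Σ(k=0 to 3) X[k] · e^(2πikn/4)

Computing each x[n]:
x[0] = 2
x[1] = -3
x[2] = -2
x[3] = -3

x = [2, -3, -2, -3]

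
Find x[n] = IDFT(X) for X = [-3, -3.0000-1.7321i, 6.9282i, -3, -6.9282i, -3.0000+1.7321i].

x[n] = (1/6) Σ(k=0 to 5) X[k] · e^(2πikn/6)

Computing each x[n]:
x[0] = -2
x[1] = -2
x[2] = 2
x[3] = 1
x[4] = -3
x[5] = 1

x = [-2, -2, 2, 1, -3, 1]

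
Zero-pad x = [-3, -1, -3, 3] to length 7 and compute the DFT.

Original 4-point DFT: [-4, 4i, -8, -4i]
Zero-padded 7-point DFT provides frequency interpolation.

DFT_7([x, 0, ...]) = [-4, -5.6588+2.4050i, 1.7959+2.0188i, -4.6371-4.8364i, -4.6371+4.8364i, 1.7959-2.0188i, -5.6588-2.4050i]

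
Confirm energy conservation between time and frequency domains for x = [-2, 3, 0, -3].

Time domain:
Σ|x[n]|² = |-2|² + |3|² + |0|² + |-3|² = 22.0000

Frequency domain:
(1/4)Σ|X[k]|² = (1/4)(|-2|² + |-2-6i|² + |-2|² + |-2+6i|²) = (1/4)·88.0000 = 22.0000

Both sides agree, confirming Parseval's theorem.

Σ|x[n]|² = (1/N)Σ|X[k]|² = 22.0000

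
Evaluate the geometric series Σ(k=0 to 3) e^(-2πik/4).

Sum of all nth roots of unity equals 0 for n > 1 (geometric series with r ≠ 1).

0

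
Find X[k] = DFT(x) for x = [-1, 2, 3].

X[k] = Σ(n=0 to 2) x[n] · ω_3^(nk)
where ω_3 = e^(-2πi/3)

Computing each X[k]:
X[0] = 4
X[1] = -3.5000+0.8660i
X[2] = -3.5000-0.8660i

X = [4, -3.5000+0.8660i, -3.5000-0.8660i]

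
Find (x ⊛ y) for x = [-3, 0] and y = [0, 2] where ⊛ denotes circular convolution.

(x ⊛ y)[n] = Σ(m=0 to 1) x[m] · y[(n-m) mod 2]

Computing each output sample:
(x ⊛ y)[0] = 0
(x ⊛ y)[1] = -6

x ⊛ y = [0, -6]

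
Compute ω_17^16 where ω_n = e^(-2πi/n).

ω_17^16 = e^(-2πi·16/17)
= cos(-2π·16/17) + i·sin(-2π·16/17)
= cos(-32π/17) + i·sin(-32π/17)

ω_17^16 = cos(-32π/17) + i·sin(-32π/17) = 0.9325+0.3612i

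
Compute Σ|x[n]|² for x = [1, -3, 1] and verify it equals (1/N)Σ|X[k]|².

Time domain:
Σ|x[n]|² = |1|² + |-3|² + |1|² = 11.0000

Frequency domain:
(1/3)Σ|X[k]|² = (1/3)(|-1|² + |2.0000+3.4641i|² + |2.0000-3.4641i|²) = (1/3)·33.0000 = 11.0000

Both sides agree, confirming Parseval's theorem.

Σ|x[n]|² = (1/N)Σ|X[k]|² = 11.0000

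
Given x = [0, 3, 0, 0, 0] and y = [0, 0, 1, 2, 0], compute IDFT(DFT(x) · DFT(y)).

(x ⊛ y)[n] = Σ(m=0 to 4) x[m] · y[(n-m) mod 5]

Computing each output sample:
(x ⊛ y)[0] = 0
(x ⊛ y)[1] = 0
(x ⊛ y)[2] = 0
(x ⊛ y)[3] = 3
(x ⊛ y)[4] = 6

x ⊛ y = [0, 0, 0, 3, 6]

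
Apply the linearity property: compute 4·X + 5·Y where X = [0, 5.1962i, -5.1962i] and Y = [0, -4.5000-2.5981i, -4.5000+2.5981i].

By linearity: DFT(4x + 5y) = 4·DFT(x) + 5·DFT(y)
= 4·[0, 5.1962i, -5.1962i] + 5·[0, -4.5000-2.5981i, -4.5000+2.5981i]

Computing element-wise:
Z[0] = 4·(0) + 5·(0) = 0
Z[1] = 4·(5.1962i) + 5·(-4.5000-2.5981i) = -22.5000+7.7943i
Z[2] = 4·(-5.1962i) + 5·(-4.5000+2.5981i) = -22.5000-7.7943i

DFT(4x + 5y) = 4·X + 5·Y = [0, -22.5000+7.7943i, -22.5000-7.7943i]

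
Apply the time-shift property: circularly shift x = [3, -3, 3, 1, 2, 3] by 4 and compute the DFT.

Time shift by 4: X_shifted[k] = ω_6^(4k) · X[k]
Shifted x = [3, 1, 2, 3, 3, -3]

DFT(x[n-4]) = [9, -3.5000-2.5981i, 4.5000-4.3301i, 7, 4.5000+4.3301i, -3.5000+2.5981i]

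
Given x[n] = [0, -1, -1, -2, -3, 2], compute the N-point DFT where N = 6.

X[k] = Σ(n=0 to 5) x[n] · ω_6^(nk)
where ω_6 = e^(-2πi/6)

Computing each X[k]:
X[0] = -5
X[1] = 4.5000+0.8660i
X[2] = -0.5000+4.3301i
X[3] = -3
X[4] = -0.5000-4.3301i
X[5] = 4.5000-0.8660i

X = [-5, 4.5000+0.8660i, -0.5000+4.3301i, -3, -0.5000-4.3301i, 4.5000-0.8660i]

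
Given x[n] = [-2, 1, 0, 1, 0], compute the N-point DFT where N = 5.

X[k] = Σ(n=0 to 4) x[n] · ω_5^(nk)
where ω_5 = e^(-2πi/5)

Computing each X[k]:
X[0] = 0
X[1] = -2.5000-0.3633i
X[2] = -2.5000-1.5388i
X[3] = -2.5000+1.5388i
X[4] = -2.5000+0.3633i

X = [0, -2.5000-0.3633i, -2.5000-1.5388i, -2.5000+1.5388i, -2.5000+0.3633i]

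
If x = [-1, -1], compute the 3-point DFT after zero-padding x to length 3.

Original 2-point DFT: [-2, 0]
Zero-padded 3-point DFT provides frequency interpolation.

DFT_3([x, 0, ...]) = [-2, -0.5000+0.8660i, -0.5000-0.8660i]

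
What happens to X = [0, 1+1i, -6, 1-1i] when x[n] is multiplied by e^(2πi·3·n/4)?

Modulation property: DFT(ω_4^(-3n)·x[n]) = X[(k-3) mod 4], so circularly shift X by 3 positions.

X[k-3] = [1+1i, -6, 1-1i, 0]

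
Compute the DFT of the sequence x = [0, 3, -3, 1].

X[k] = Σ(n=0 to 3) x[n] · ω_4^(nk)
where ω_4 = e^(-2πi/4)

Computing each X[k]:
X[0] = 1
X[1] = 3-2i
X[2] = -7
X[3] = 3+2i

X = [1, 3-2i, -7, 3+2i]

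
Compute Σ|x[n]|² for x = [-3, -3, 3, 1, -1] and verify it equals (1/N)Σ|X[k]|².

Time domain:
Σ|x[n]|² = |-3|² + |-3|² + |3|² + |1|² + |-1|² = 29.0000

Frequency domain:
(1/5)Σ|X[k]|² = (1/5)(|-3|² + |-7.4721+0.7265i|² + |1.4721+3.0777i|² + |1.4721-3.0777i|² + |-7.4721-0.7265i|²) = (1/5)·145.0000 = 29.0000

Both sides agree, confirming Parseval's theorem.

Σ|x[n]|² = (1/N)Σ|X[k]|² = 29.0000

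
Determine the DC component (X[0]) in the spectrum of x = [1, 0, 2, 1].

X[0] = Σ(n=0 to 3) x[n] · ω_4^0 = Σ x[n]
= (1) + (0) + (2) + (1)

X[0] = 4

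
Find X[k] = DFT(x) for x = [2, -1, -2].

X[k] = Σ(n=0 to 2) x[n] · ω_3^(nk)
where ω_3 = e^(-2πi/3)

Computing each X[k]:
X[0] = -1
X[1] = 3.5000-0.8660i
X[2] = 3.5000+0.8660i

X = [-1, 3.5000-0.8660i, 3.5000+0.8660i]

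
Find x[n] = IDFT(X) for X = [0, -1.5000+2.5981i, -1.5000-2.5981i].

x[n] = (1/3) Σ(k=0 to 2) X[k] · e^(2πikn/3)

Computing each x[n]:
x[0] = -1
x[1] = -1
x[2] = 2

x = [-1, -1, 2]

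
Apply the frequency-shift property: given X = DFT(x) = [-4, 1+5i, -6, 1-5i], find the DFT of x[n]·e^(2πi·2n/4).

Modulation property: DFT(ω_4^(-2n)·x[n]) = X[(k-2) mod 4], so circularly shift X by 2 positions.

X[k-2] = [-6, 1-5i, -4, 1+5i]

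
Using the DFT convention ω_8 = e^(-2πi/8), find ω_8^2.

ω_8^2 = e^(-2πi·2/8)
= cos(-2π·2/8) + i·sin(-2π·2/8)
= cos(-4π/8) + i·sin(-4π/8)

ω_8^2 = cos(-4π/8) + i·sin(-4π/8) = -1i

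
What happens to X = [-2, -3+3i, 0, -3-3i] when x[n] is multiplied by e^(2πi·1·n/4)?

Modulation property: DFT(ω_4^(-1n)·x[n]) = X[(k-1) mod 4], so circularly shift X by 1 positions.

X[k-1] = [-3-3i, -2, -3+3i, 0]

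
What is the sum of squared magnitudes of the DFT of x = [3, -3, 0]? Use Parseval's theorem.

Parseval: Σ|x[n]|² = (1/N)Σ|X[k]|², so Σ|X[k]|² = N·Σ|x[n]|² = 3·18.0000

Σ|X[k]|² = N·Σ|x[n]|² = 3·18.0000 = 54.0000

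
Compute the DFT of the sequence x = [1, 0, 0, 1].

X[k] = Σ(n=0 to 3) x[n] · ω_4^(nk)
where ω_4 = e^(-2πi/4)

Computing each X[k]:
X[0] = 2
X[1] = 1+1i
X[2] = 0
X[3] = 1-1i

X = [2, 1+1i, 0, 1-1i]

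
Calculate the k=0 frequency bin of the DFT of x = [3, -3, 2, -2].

X[0] = Σ(n=0 to 3) x[n] · ω_4^0 = Σ x[n]
= (3) + (-3) + (2) + (-2)

X[0] = 0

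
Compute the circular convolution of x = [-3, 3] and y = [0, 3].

(x ⊛ y)[n] = Σ(m=0 to 1) x[m] · y[(n-m) mod 2]

Computing each output sample:
(x ⊛ y)[0] = 9
(x ⊛ y)[1] = -9

x ⊛ y = [9, -9]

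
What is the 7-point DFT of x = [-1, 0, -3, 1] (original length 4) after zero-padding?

Original 4-point DFT: [-3, 2+1i, -5, 2-1i]
Zero-padded 7-point DFT provides frequency interpolation.

DFT_7([x, 0, ...]) = [-3, -1.2334+2.4909i, 2.3264-0.5198i, -3.0930-3.3204i, -3.0930+3.3204i, 2.3264+0.5198i, -1.2334-2.4909i]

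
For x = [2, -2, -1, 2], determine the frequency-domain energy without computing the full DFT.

Parseval: Σ|x[n]|² = (1/N)Σ|X[k]|², so Σ|X[k]|² = N·Σ|x[n]|² = 4·13.0000

Σ|X[k]|² = N·Σ|x[n]|² = 4·13.0000 = 52.0000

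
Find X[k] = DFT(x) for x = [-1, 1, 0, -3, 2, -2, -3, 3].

X[k] = Σ(n=0 to 7) x[n] · ω_8^(nk)
where ω_8 = e^(-2πi/8)

Computing each X[k]:
X[0] = -3
X[1] = 3.3640-0.8787i
X[2] = 4+1i
X[3] = -9.3640+5.1213i
X[4] = -1
X[5] = -9.3640-5.1213i
X[6] = 4-1i
X[7] = 3.3640+0.8787i

X = [-3, 3.3640-0.8787i, 4+1i, -9.3640+5.1213i, -1, -9.3640-5.1213i, 4-1i, 3.3640+0.8787i]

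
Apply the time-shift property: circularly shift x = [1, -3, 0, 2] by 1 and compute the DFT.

Time shift by 1: X_shifted[k] = ω_4^(1k) · X[k]
Shifted x = [2, 1, -3, 0]

DFT(x[n-1]) = [0, 5-1i, -2, 5+1i]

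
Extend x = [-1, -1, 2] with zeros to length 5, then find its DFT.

Original 3-point DFT: [0, -1.5000+2.5981i, -1.5000-2.5981i]
Zero-padded 5-point DFT provides frequency interpolation.

DFT_5([x, 0, ...]) = [0, -2.9271-0.2245i, 0.4271+2.4899i, 0.4271-2.4899i, -2.9271+0.2245i]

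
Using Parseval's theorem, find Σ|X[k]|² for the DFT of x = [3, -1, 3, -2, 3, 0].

Parseval: Σ|x[n]|² = (1/N)Σ|X[k]|², so Σ|X[k]|² = N·Σ|x[n]|² = 6·32.0000

Σ|X[k]|² = N·Σ|x[n]|² = 6·32.0000 = 192.0000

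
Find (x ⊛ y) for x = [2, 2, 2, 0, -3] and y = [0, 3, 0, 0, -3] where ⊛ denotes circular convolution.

(x ⊛ y)[n] = Σ(m=0 to 4) x[m] · y[(n-m) mod 5]

Computing each output sample:
(x ⊛ y)[0] = -15
(x ⊛ y)[1] = 0
(x ⊛ y)[2] = 6
(x ⊛ y)[3] = 15
(x ⊛ y)[4] = -6

x ⊛ y = [-15, 0, 6, 15, -6]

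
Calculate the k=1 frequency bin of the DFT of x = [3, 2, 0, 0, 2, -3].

X[1] = Σ(n=0 to 5) x[n] · ω_6^(1n) where ω_6 = e^(-2πi/6)
= (3)·ω_6^0 + (2)·ω_6^1 + (0)·ω_6^2 + (0)·ω_6^3 + (2)·ω_6^4 + (-3)·ω_6^5

X[1] = 1.5000-2.5981i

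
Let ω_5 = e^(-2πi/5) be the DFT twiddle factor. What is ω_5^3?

ω_5^3 = e^(-2πi·3/5)
= cos(-2π·3/5) + i·sin(-2π·3/5)
= cos(-6π/5) + i·sin(-6π/5)

ω_5^3 = cos(-6π/5) + i·sin(-6π/5) = -0.8090+0.5878i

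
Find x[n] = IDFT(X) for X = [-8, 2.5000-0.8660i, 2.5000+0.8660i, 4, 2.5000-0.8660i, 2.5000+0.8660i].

x[n] = (1/6) Σ(k=0 to 5) X[k] · e^(2πikn/6)

Computing each x[n]:
x[0] = 1
x[1] = -2
x[2] = -1
x[3] = -2
x[4] = -2
x[5] = -2

x = [1, -2, -1, -2, -2, -2]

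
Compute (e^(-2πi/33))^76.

Since ω_33^33 = 1, powers reduce modulo 33.
76 mod 33 = 10
So ω_33^76 = ω_33^10 = e^(-2πi·10/33)

ω_33^76 = ω_33^10 = -0.3271-0.9450i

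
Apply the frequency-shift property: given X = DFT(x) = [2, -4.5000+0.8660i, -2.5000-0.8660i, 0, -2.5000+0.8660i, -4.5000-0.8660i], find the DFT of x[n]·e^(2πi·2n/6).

Modulation property: DFT(ω_6^(-2n)·x[n]) = X[(k-2) mod 6], so circularly shift X by 2 positions.

X[k-2] = [-2.5000+0.8660i, -4.5000-0.8660i, 2, -4.5000+0.8660i, -2.5000-0.8660i, 0]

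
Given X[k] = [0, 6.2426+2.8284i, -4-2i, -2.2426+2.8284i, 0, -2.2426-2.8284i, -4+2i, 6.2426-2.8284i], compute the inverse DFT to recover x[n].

x[n] = (1/8) Σ(k=0 to 7) X[k] · e^(2πikn/8)

Computing each x[n]:
x[0] = 0
x[1] = 1
x[2] = 1
x[3] = -3
x[4] = -2
x[5] = 0
x[6] = 1
x[7] = 2

x = [0, 1, 1, -3, -2, 0, 1, 2]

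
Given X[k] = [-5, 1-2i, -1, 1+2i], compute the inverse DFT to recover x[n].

x[n] = (1/4) Σ(k=0 to 3) X[k] · e^(2πikn/4)

Computing each x[n]:
x[0] = -1
x[1] = 0
x[2] = -2
x[3] = -2

x = [-1, 0, -2, -2]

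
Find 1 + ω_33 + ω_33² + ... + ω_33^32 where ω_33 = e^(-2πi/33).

Sum of all nth roots of unity equals 0 for n > 1 (geometric series with r ≠ 1).

0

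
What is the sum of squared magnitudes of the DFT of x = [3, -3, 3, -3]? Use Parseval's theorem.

Parseval: Σ|x[n]|² = (1/N)Σ|X[k]|², so Σ|X[k]|² = N·Σ|x[n]|² = 4·36.0000

Σ|X[k]|² = N·Σ|x[n]|² = 4·36.0000 = 144.0000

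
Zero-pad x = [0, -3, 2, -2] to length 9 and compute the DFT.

Original 4-point DFT: [-3, -2+1i, 7, -2-1i]
Zero-padded 9-point DFT provides frequency interpolation.

DFT_9([x, 0, ...]) = [-3, -0.9508+1.6908i, -1.4003+0.5383i, -1.5000+4.3301i, 5.3512+4.0437i, 5.3512-4.0437i, -1.5000-4.3301i, -1.4003-0.5383i, -0.9508-1.6908i]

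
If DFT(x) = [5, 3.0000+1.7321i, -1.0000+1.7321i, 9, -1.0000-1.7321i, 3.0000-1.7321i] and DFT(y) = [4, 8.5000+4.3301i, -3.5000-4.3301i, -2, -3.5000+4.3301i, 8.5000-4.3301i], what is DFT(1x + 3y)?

By linearity: DFT(1x + 3y) = 1·DFT(x) + 3·DFT(y)
= 1·[5, 3.0000+1.7321i, -1.0000+1.7321i, 9, -1.0000-1.7321i, 3.0000-1.7321i] + 3·[4, 8.5000+4.3301i, -3.5000-4.3301i, -2, -3.5000+4.3301i, 8.5000-4.3301i]

Computing element-wise:
Z[0] = 1·(5) + 3·(4) = 17
Z[1] = 1·(3.0000+1.7321i) + 3·(8.5000+4.3301i) = 28.5000+14.7224i
Z[2] = 1·(-1.0000+1.7321i) + 3·(-3.5000-4.3301i) = -11.5000-11.2582i
Z[3] = 1·(9) + 3·(-2) = 3
Z[4] = 1·(-1.0000-1.7321i) + 3·(-3.5000+4.3301i) = -11.5000+11.2582i
Z[5] = 1·(3.0000-1.7321i) + 3·(8.5000-4.3301i) = 28.5000-14.7224i

DFT(1x + 3y) = 1·X + 3·Y = [17, 28.5000+14.7224i, -11.5000-11.2582i, 3, -11.5000+11.2582i, 28.5000-14.7224i]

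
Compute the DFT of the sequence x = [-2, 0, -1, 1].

X[k] = Σ(n=0 to 3) x[n] · ω_4^(nk)
where ω_4 = e^(-2πi/4)

Computing each X[k]:
X[0] = -2
X[1] = -1+1i
X[2] = -4
X[3] = -1-1i

X = [-2, -1+1i, -4, -1-1i]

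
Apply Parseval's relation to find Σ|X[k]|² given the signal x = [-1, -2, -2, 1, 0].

Parseval: Σ|x[n]|² = (1/N)Σ|X[k]|², so Σ|X[k]|² = N·Σ|x[n]|² = 5·10.0000

Σ|X[k]|² = N·Σ|x[n]|² = 5·10.0000 = 50.0000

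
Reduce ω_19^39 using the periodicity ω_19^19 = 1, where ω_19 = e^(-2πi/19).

Since ω_19^19 = 1, powers reduce modulo 19.
39 mod 19 = 1
So ω_19^39 = ω_19^1 = e^(-2πi·1/19)

ω_19^39 = ω_19^1 = 0.9458-0.3247i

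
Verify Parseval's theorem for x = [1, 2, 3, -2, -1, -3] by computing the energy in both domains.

Time domain:
Σ|x[n]|² = |1|² + |2|² + |3|² + |-2|² + |-1|² + |-3|² = 28.0000

Frequency domain:
(1/6)Σ|X[k]|² = (1/6)(|0|² + |1.5000-7.7942i|² + |-1.5000-0.8660i|² + |6|² + |-1.5000+0.8660i|² + |1.5000+7.7942i|²) = (1/6)·168.0000 = 28.0000

Both sides agree, confirming Parseval's theorem.

Σ|x[n]|² = (1/N)Σ|X[k]|² = 28.0000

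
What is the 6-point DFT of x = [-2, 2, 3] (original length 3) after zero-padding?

Original 3-point DFT: [3, -4.5000+0.8660i, -4.5000-0.8660i]
Zero-padded 6-point DFT provides frequency interpolation.

DFT_6([x, 0, ...]) = [3, -2.5000-4.3301i, -4.5000+0.8660i, -1, -4.5000-0.8660i, -2.5000+4.3301i]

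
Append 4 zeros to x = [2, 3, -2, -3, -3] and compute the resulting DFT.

Original 5-point DFT: [-3, 6.0451-6.2941i, 0.4549-2.5757i, 0.4549+2.5757i, 6.0451+6.2941i]
Zero-padded 9-point DFT provides frequency interpolation.

DFT_9([x, 0, ...]) = [-3, 8.2699+3.6654i, 3.6022-6.7968i, -1.7321i, -1.3721-2.6680i, -1.3721+2.6680i, 1.7321i, 3.6022+6.7968i, 8.2699-3.6654i]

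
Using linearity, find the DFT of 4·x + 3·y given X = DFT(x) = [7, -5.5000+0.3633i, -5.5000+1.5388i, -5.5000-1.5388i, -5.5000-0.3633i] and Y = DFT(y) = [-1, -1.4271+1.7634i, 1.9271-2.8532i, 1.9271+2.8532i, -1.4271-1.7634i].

By linearity: DFT(4x + 3y) = 4·DFT(x) + 3·DFT(y)
= 4·[7, -5.5000+0.3633i, -5.5000+1.5388i, -5.5000-1.5388i, -5.5000-0.3633i] + 3·[-1, -1.4271+1.7634i, 1.9271-2.8532i, 1.9271+2.8532i, -1.4271-1.7634i]

Computing element-wise:
Z[0] = 4·(7) + 3·(-1) = 25
Z[1] = 4·(-5.5000+0.3633i) + 3·(-1.4271+1.7634i) = -26.2813+6.7434i
Z[2] = 4·(-5.5000+1.5388i) + 3·(1.9271-2.8532i) = -16.2187-2.4044i
Z[3] = 4·(-5.5000-1.5388i) + 3·(1.9271+2.8532i) = -16.2187+2.4044i
Z[4] = 4·(-5.5000-0.3633i) + 3·(-1.4271-1.7634i) = -26.2813-6.7434i

DFT(4x + 3y) = 4·X + 3·Y = [25, -26.2813+6.7434i, -16.2187-2.4044i, -16.2187+2.4044i, -26.2813-6.7434i]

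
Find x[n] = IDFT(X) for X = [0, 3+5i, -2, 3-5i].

x[n] = (1/4) Σ(k=0 to 3) X[k] · e^(2πikn/4)

Computing each x[n]:
x[0] = 1
x[1] = -2
x[2] = -2
x[3] = 3

x = [1, -2, -2, 3]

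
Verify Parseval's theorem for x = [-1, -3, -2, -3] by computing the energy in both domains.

Time domain:
Σ|x[n]|² = |-1|² + |-3|² + |-2|² + |-3|² = 23.0000

Frequency domain:
(1/4)Σ|X[k]|² = (1/4)(|-9|² + |1|² + |3|² + |1|²) = (1/4)·92.0000 = 23.0000

Both sides agree, confirming Parseval's theorem.

Σ|x[n]|² = (1/N)Σ|X[k]|² = 23.0000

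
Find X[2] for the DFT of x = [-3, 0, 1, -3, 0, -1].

X[2] = Σ(n=0 to 5) x[n] · ω_6^(2n) where ω_6 = e^(-2πi/6)
= (-3)·ω_6^0 + (0)·ω_6^2 + (1)·ω_6^4 + (-3)·ω_6^6 + (0)·ω_6^8 + (-1)·ω_6^10

X[2] = -6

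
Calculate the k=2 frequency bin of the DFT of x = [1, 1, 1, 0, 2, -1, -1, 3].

X[2] = Σ(n=0 to 7) x[n] · ω_8^(2n) where ω_8 = e^(-2πi/8)
= (1)·ω_8^0 + (1)·ω_8^2 + (1)·ω_8^4 + (0)·ω_8^6 + (2)·ω_8^8 + (-1)·ω_8^10 + (-1)·ω_8^12 + (3)·ω_8^14

X[2] = 3+3i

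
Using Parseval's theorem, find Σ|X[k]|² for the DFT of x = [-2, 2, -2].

Parseval: Σ|x[n]|² = (1/N)Σ|X[k]|², so Σ|X[k]|² = N·Σ|x[n]|² = 3·12.0000

Σ|X[k]|² = N·Σ|x[n]|² = 3·12.0000 = 36.0000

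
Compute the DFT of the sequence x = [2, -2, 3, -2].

X[k] = Σ(n=0 to 3) x[n] · ω_4^(nk)
where ω_4 = e^(-2πi/4)

Computing each X[k]:
X[0] = 1
X[1] = -1
X[2] = 9
X[3] = -1

X = [1, -1, 9, -1]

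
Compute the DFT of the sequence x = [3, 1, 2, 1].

X[k] = Σ(n=0 to 3) x[n] · ω_4^(nk)
where ω_4 = e^(-2πi/4)

Computing each X[k]:
X[0] = 7
X[1] = 1
X[2] = 3
X[3] = 1

X = [7, 1, 3, 1]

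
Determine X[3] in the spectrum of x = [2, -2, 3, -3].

X[3] = Σ(n=0 to 3) x[n] · ω_4^(3n) where ω_4 = e^(-2πi/4)
= (2)·ω_4^0 + (-2)·ω_4^3 + (3)·ω_4^6 + (-3)·ω_4^9

X[3] = -1+1i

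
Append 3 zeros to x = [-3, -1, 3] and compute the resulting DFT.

Original 3-point DFT: [-1, -4.0000+3.4641i, -4.0000-3.4641i]
Zero-padded 6-point DFT provides frequency interpolation.

DFT_6([x, 0, ...]) = [-1, -5.0000-1.7321i, -4.0000+3.4641i, 1, -4.0000-3.4641i, -5.0000+1.7321i]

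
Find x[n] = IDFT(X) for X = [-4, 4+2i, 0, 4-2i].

x[n] = (1/4) Σ(k=0 to 3) X[k] · e^(2πikn/4)

Computing each x[n]:
x[0] = 1
x[1] = -2
x[2] = -3
x[3] = 0

x = [1, -2, -3, 0]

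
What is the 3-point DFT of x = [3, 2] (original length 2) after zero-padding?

Original 2-point DFT: [5, 1]
Zero-padded 3-point DFT provides frequency interpolation.

DFT_3([x, 0, ...]) = [5, 2.0000-1.7321i, 2.0000+1.7321i]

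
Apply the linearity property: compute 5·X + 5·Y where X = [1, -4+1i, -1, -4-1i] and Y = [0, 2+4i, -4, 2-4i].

By linearity: DFT(5x + 5y) = 5·DFT(x) + 5·DFT(y)
= 5·[1, -4+1i, -1, -4-1i] + 5·[0, 2+4i, -4, 2-4i]

Computing element-wise:
Z[0] = 5·(1) + 5·(0) = 5
Z[1] = 5·(-4+1i) + 5·(2+4i) = -10+25i
Z[2] = 5·(-1) + 5·(-4) = -25
Z[3] = 5·(-4-1i) + 5·(2-4i) = -10-25i

DFT(5x + 5y) = 5·X + 5·Y = [5, -10+25i, -25, -10-25i]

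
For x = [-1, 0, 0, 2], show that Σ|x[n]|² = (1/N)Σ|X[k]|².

Time domain:
Σ|x[n]|² = |-1|² + |0|² + |0|² + |2|² = 5.0000

Frequency domain:
(1/4)Σ|X[k]|² = (1/4)(|1|² + |-1+2i|² + |-3|² + |-1-2i|²) = (1/4)·20.0000 = 5.0000

Both sides agree, confirming Parseval's theorem.

Σ|x[n]|² = (1/N)Σ|X[k]|² = 5.0000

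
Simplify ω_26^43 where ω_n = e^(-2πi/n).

Since ω_26^26 = 1, powers reduce modulo 26.
43 mod 26 = 17
So ω_26^43 = ω_26^17 = e^(-2πi·17/26)

ω_26^43 = ω_26^17 = -0.5681+0.8230i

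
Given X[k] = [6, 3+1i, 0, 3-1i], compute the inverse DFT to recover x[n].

x[n] = (1/4) Σ(k=0 to 3) X[k] · e^(2πikn/4)

Computing each x[n]:
x[0] = 3
x[1] = 1
x[2] = 0
x[3] = 2

x = [3, 1, 0, 2]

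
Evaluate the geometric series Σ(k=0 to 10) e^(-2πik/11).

Sum of all nth roots of unity equals 0 for n > 1 (geometric series with r ≠ 1).

0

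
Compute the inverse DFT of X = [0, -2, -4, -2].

x[n] = (1/4) Σ(k=0 to 3) X[k] · e^(2πikn/4)

Computing each x[n]:
x[0] = -2
x[1] = 1
x[2] = 0
x[3] = 1

x = [-2, 1, 0, 1]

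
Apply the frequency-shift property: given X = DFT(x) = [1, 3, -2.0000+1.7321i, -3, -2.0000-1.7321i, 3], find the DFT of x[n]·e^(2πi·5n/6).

Modulation property: DFT(ω_6^(-5n)·x[n]) = X[(k-5) mod 6], so circularly shift X by 5 positions.

X[k-5] = [3, -2.0000+1.7321i, -3, -2.0000-1.7321i, 3, 1]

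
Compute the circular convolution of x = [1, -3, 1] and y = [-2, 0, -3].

(x ⊛ y)[n] = Σ(m=0 to 2) x[m] · y[(n-m) mod 3]

Computing each output sample:
(x ⊛ y)[0] = 7
(x ⊛ y)[1] = 3
(x ⊛ y)[2] = -5

x ⊛ y = [7, 3, -5]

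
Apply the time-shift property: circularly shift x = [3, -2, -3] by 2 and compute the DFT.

Time shift by 2: X_shifted[k] = ω_3^(2k) · X[k]
Shifted x = [-2, -3, 3]

DFT(x[n-2]) = [-2, -2.0000+5.1962i, -2.0000-5.1962i]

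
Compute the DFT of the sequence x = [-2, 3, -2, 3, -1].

X[k] = Σ(n=0 to 4) x[n] · ω_5^(nk)
where ω_5 = e^(-2πi/5)

Computing each X[k]:
X[0] = 1
X[1] = -2.1910-0.8653i
X[2] = -3.3090-7.1064i
X[3] = -3.3090+7.1064i
X[4] = -2.1910+0.8653i

X = [1, -2.1910-0.8653i, -3.3090-7.1064i, -3.3090+7.1064i, -2.1910+0.8653i]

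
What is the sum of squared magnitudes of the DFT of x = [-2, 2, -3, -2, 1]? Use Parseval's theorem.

Parseval: Σ|x[n]|² = (1/N)Σ|X[k]|², so Σ|X[k]|² = N·Σ|x[n]|² = 5·22.0000

Σ|X[k]|² = N·Σ|x[n]|² = 5·22.0000 = 110.0000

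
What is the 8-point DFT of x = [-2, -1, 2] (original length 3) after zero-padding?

Original 3-point DFT: [-1, -2.5000+2.5981i, -2.5000-2.5981i]
Zero-padded 8-point DFT provides frequency interpolation.

DFT_8([x, 0, ...]) = [-1, -2.7071-1.2929i, -4+1i, -1.2929+2.7071i, 1, -1.2929-2.7071i, -4-1i, -2.7071+1.2929i]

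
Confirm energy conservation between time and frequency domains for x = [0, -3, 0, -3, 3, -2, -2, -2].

Time domain:
Σ|x[n]|² = |0|² + |-3|² + |0|² + |-3|² + |3|² + |-2|² + |-2|² + |-2|² = 39.0000

Frequency domain:
(1/8)Σ|X[k]|² = (1/8)(|-9|² + |-3.0000-0.5858i|² + |5|² + |-3.0000+3.4142i|² + |11|² + |-3.0000-3.4142i|² + |5|² + |-3.0000+0.5858i|²) = (1/8)·312.0000 = 39.0000

Both sides agree, confirming Parseval's theorem.

Σ|x[n]|² = (1/N)Σ|X[k]|² = 39.0000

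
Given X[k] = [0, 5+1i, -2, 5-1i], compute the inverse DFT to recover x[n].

x[n] = (1/4) Σ(k=0 to 3) X[k] · e^(2πikn/4)

Computing each x[n]:
x[0] = 2
x[1] = 0
x[2] = -3
x[3] = 1

x = [2, 0, -3, 1]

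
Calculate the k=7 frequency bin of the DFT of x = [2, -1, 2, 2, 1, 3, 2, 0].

X[7] = Σ(n=0 to 7) x[n] · ω_8^(7n) where ω_8 = e^(-2πi/8)
= (2)·ω_8^0 + (-1)·ω_8^7 + (2)·ω_8^14 + (2)·ω_8^21 + (1)·ω_8^28 + (3)·ω_8^35 + (2)·ω_8^42 + (0)·ω_8^49

X[7] = -3.2426-1.4142i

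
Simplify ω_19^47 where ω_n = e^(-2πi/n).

Since ω_19^19 = 1, powers reduce modulo 19.
47 mod 19 = 9
So ω_19^47 = ω_19^9 = e^(-2πi·9/19)

ω_19^47 = ω_19^9 = -0.9864-0.1646i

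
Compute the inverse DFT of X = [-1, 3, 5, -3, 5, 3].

x[n] = (1/6) Σ(k=0 to 5) X[k] · e^(2πikn/6)

Computing each x[n]:
x[0] = 2
x[1] = 0
x[2] = -2
x[3] = 1
x[4] = -2
x[5] = 0

x = [2, 0, -2, 1, -2, 0]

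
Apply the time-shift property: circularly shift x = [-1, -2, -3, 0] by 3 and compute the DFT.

Time shift by 3: X_shifted[k] = ω_4^(3k) · X[k]
Shifted x = [-2, -3, 0, -1]

DFT(x[n-3]) = [-6, -2+2i, 2, -2-2i]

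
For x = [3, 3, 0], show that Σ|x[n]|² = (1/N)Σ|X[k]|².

Time domain:
Σ|x[n]|² = |3|² + |3|² + |0|² = 18.0000

Frequency domain:
(1/3)Σ|X[k]|² = (1/3)(|6|² + |1.5000-2.5981i|² + |1.5000+2.5981i|²) = (1/3)·54.0000 = 18.0000

Both sides agree, confirming Parseval's theorem.

Σ|x[n]|² = (1/N)Σ|X[k]|² = 18.0000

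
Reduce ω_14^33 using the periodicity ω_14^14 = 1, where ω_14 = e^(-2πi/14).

Since ω_14^14 = 1, powers reduce modulo 14.
33 mod 14 = 5
So ω_14^33 = ω_14^5 = e^(-2πi·5/14)

ω_14^33 = ω_14^5 = -0.6235-0.7818i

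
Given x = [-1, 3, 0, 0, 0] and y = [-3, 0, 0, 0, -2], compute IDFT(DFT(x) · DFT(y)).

(x ⊛ y)[n] = Σ(m=0 to 4) x[m] · y[(n-m) mod 5]

Computing each output sample:
(x ⊛ y)[0] = -3
(x ⊛ y)[1] = -9
(x ⊛ y)[2] = 0
(x ⊛ y)[3] = 0
(x ⊛ y)[4] = 2

x ⊛ y = [-3, -9, 0, 0, 2]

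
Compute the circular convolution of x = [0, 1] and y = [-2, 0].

(x ⊛ y)[n] = Σ(m=0 to 1) x[m] · y[(n-m) mod 2]

Computing each output sample:
(x ⊛ y)[0] = 0
(x ⊛ y)[1] = -2

x ⊛ y = [0, -2]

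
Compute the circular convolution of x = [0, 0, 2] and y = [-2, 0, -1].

(x ⊛ y)[n] = Σ(m=0 to 2) x[m] · y[(n-m) mod 3]

Computing each output sample:
(x ⊛ y)[0] = 0
(x ⊛ y)[1] = -2
(x ⊛ y)[2] = -4

x ⊛ y = [0, -2, -4]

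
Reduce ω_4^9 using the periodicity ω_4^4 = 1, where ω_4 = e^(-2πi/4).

Since ω_4^4 = 1, powers reduce modulo 4.
9 mod 4 = 1
So ω_4^9 = ω_4^1 = e^(-2πi·1/4)

ω_4^9 = ω_4^1 = -1i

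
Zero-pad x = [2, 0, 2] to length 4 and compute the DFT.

Original 3-point DFT: [4, 1.0000+1.7321i, 1.0000-1.7321i]
Zero-padded 4-point DFT provides frequency interpolation.

DFT_4([x, 0, ...]) = [4, 0, 4, 0]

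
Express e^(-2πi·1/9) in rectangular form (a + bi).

ω_9^1 = e^(-2πi·1/9)
= cos(-2π·1/9) + i·sin(-2π·1/9)
= cos(-2π/9) + i·sin(-2π/9)

ω_9^1 = cos(-2π/9) + i·sin(-2π/9) = 0.7660-0.6428i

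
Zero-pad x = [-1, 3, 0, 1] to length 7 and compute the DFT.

Original 4-point DFT: [3, -1-2i, -5, -1+2i]
Zero-padded 7-point DFT provides frequency interpolation.

DFT_7([x, 0, ...]) = [3, -0.0305-2.7794i, -1.0441-2.1430i, -3.9254-2.2766i, -3.9254+2.2766i, -1.0441+2.1430i, -0.0305+2.7794i]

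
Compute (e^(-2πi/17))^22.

Since ω_17^17 = 1, powers reduce modulo 17.
22 mod 17 = 5
So ω_17^22 = ω_17^5 = e^(-2πi·5/17)

ω_17^22 = ω_17^5 = -0.2737-0.9618i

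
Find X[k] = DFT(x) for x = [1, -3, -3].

X[k] = Σ(n=0 to 2) x[n] · ω_3^(nk)
where ω_3 = e^(-2πi/3)

Computing each X[k]:
X[0] = -5
X[1] = 4
X[2] = 4

X = [-5, 4, 4]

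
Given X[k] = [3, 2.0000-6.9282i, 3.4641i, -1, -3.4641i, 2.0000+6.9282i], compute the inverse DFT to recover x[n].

x[n] = (1/6) Σ(k=0 to 5) X[k] · e^(2πikn/6)

Computing each x[n]:
x[0] = 1
x[1] = 2
x[2] = 3
x[3] = 0
x[4] = -3
x[5] = 0

x = [1, 2, 3, 0, -3, 0]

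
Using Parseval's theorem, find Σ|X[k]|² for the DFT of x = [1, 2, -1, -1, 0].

Parseval: Σ|x[n]|² = (1/N)Σ|X[k]|², so Σ|X[k]|² = N·Σ|x[n]|² = 5·7.0000

Σ|X[k]|² = N·Σ|x[n]|² = 5·7.0000 = 35.0000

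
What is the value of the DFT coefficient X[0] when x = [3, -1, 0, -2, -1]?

X[0] = Σ(n=0 to 4) x[n] · ω_5^0 = Σ x[n]
= (3) + (-1) + (0) + (-2) + (-1)

X[0] = -1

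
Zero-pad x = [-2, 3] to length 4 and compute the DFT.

Original 2-point DFT: [1, -5]
Zero-padded 4-point DFT provides frequency interpolation.

DFT_4([x, 0, ...]) = [1, -2-3i, -5, -2+3i]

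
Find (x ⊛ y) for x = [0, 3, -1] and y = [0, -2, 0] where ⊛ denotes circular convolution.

(x ⊛ y)[n] = Σ(m=0 to 2) x[m] · y[(n-m) mod 3]

Computing each output sample:
(x ⊛ y)[0] = 2
(x ⊛ y)[1] = 0
(x ⊛ y)[2] = -6

x ⊛ y = [2, 0, -6]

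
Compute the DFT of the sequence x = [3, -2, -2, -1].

X[k] = Σ(n=0 to 3) x[n] · ω_4^(nk)
where ω_4 = e^(-2πi/4)

Computing each X[k]:
X[0] = -2
X[1] = 5+1i
X[2] = 4
X[3] = 5-1i

X = [-2, 5+1i, 4, 5-1i]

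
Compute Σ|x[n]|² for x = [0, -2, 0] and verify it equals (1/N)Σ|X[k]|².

Time domain:
Σ|x[n]|² = |0|² + |-2|² + |0|² = 4.0000

Frequency domain:
(1/3)Σ|X[k]|² = (1/3)(|-2|² + |1.0000+1.7321i|² + |1.0000-1.7321i|²) = (1/3)·12.0000 = 4.0000

Both sides agree, confirming Parseval's theorem.

Σ|x[n]|² = (1/N)Σ|X[k]|² = 4.0000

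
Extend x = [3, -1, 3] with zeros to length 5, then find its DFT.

Original 3-point DFT: [5, 2.0000+3.4641i, 2.0000-3.4641i]
Zero-padded 5-point DFT provides frequency interpolation.

DFT_5([x, 0, ...]) = [5, 0.2639-0.8123i, 4.7361+3.4410i, 4.7361-3.4410i, 0.2639+0.8123i]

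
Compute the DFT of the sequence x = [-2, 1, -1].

X[k] = Σ(n=0 to 2) x[n] · ω_3^(nk)
where ω_3 = e^(-2πi/3)

Computing each X[k]:
X[0] = -2
X[1] = -2.0000-1.7321i
X[2] = -2.0000+1.7321i

X = [-2, -2.0000-1.7321i, -2.0000+1.7321i]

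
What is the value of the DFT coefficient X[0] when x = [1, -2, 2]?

X[0] = Σ(n=0 to 2) x[n] · ω_3^0 = Σ x[n]
= (1) + (-2) + (2)

X[0] = 1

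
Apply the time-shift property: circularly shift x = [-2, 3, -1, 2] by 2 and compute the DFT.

Time shift by 2: X_shifted[k] = ω_4^(2k) · X[k]
Shifted x = [-1, 2, -2, 3]

DFT(x[n-2]) = [2, 1+1i, -8, 1-1i]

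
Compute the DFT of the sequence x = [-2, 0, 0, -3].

X[k] = Σ(n=0 to 3) x[n] · ω_4^(nk)
where ω_4 = e^(-2πi/4)

Computing each X[k]:
X[0] = -5
X[1] = -2-3i
X[2] = 1
X[3] = -2+3i

X = [-5, -2-3i, 1, -2+3i]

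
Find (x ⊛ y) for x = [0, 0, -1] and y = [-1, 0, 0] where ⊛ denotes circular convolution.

(x ⊛ y)[n] = Σ(m=0 to 2) x[m] · y[(n-m) mod 3]

Computing each output sample:
(x ⊛ y)[0] = 0
(x ⊛ y)[1] = 0
(x ⊛ y)[2] = 1

x ⊛ y = [0, 0, 1]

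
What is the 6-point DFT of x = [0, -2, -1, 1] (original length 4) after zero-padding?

Original 4-point DFT: [-2, 1+3i, 0, 1-3i]
Zero-padded 6-point DFT provides frequency interpolation.

DFT_6([x, 0, ...]) = [-2, -1.5000+2.5981i, 2.5000+0.8660i, 0, 2.5000-0.8660i, -1.5000-2.5981i]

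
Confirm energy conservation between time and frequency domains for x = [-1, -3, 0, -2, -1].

Time domain:
Σ|x[n]|² = |-1|² + |-3|² + |0|² + |-2|² + |-1|² = 15.0000

Frequency domain:
(1/5)Σ|X[k]|² = (1/5)(|-7|² + |-0.6180+0.7265i|² + |1.6180+3.0777i|² + |1.6180-3.0777i|² + |-0.6180-0.7265i|²) = (1/5)·75.0000 = 15.0000

Both sides agree, confirming Parseval's theorem.

Σ|x[n]|² = (1/N)Σ|X[k]|² = 15.0000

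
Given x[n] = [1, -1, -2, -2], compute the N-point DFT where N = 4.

X[k] = Σ(n=0 to 3) x[n] · ω_4^(nk)
where ω_4 = e^(-2πi/4)

Computing each X[k]:
X[0] = -4
X[1] = 3-1i
X[2] = 2
X[3] = 3+1i

X = [-4, 3-1i, 2, 3+1i]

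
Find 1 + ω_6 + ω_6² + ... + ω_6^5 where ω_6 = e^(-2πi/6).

Sum of all nth roots of unity equals 0 for n > 1 (geometric series with r ≠ 1).

0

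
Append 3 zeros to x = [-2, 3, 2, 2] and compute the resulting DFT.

Original 4-point DFT: [5, -4-1i, -5, -4+1i]
Zero-padded 7-point DFT provides frequency interpolation.

DFT_7([x, 0, ...]) = [5, -2.3765-5.1631i, -3.2225-0.4934i, -3.9010-1.6878i, -3.9010+1.6878i, -3.2225+0.4934i, -2.3765+5.1631i]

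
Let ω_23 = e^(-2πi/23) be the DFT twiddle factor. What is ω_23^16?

ω_23^16 = e^(-2πi·16/23)
= cos(-2π·16/23) + i·sin(-2π·16/23)
= cos(-32π/23) + i·sin(-32π/23)

ω_23^16 = cos(-32π/23) + i·sin(-32π/23) = -0.3349+0.9423i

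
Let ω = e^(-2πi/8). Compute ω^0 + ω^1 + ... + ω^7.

Sum of all nth roots of unity equals 0 for n > 1 (geometric series with r ≠ 1).

0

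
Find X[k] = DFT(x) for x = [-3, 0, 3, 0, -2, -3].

X[k] = Σ(n=0 to 5) x[n] · ω_6^(nk)
where ω_6 = e^(-2πi/6)

Computing each X[k]:
X[0] = -5
X[1] = -5.0000-6.9282i
X[2] = -2.0000+1.7321i
X[3] = 1
X[4] = -2.0000-1.7321i
X[5] = -5.0000+6.9282i

X = [-5, -5.0000-6.9282i, -2.0000+1.7321i, 1, -2.0000-1.7321i, -5.0000+6.9282i]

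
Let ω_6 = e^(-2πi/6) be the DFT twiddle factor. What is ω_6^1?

ω_6^1 = e^(-2πi·1/6)
= cos(-2π·1/6) + i·sin(-2π·1/6)
= cos(-2π/6) + i·sin(-2π/6)

ω_6^1 = cos(-2π/6) + i·sin(-2π/6) = 0.5000-0.8660i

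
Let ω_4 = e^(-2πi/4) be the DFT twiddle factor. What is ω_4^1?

ω_4^1 = e^(-2πi·1/4)
= cos(-2π·1/4) + i·sin(-2π·1/4)
= cos(-2π/4) + i·sin(-2π/4)

ω_4^1 = cos(-2π/4) + i·sin(-2π/4) = -1i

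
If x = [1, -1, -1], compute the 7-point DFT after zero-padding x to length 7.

Original 3-point DFT: [-1, 2, 2]
Zero-padded 7-point DFT provides frequency interpolation.

DFT_7([x, 0, ...]) = [-1, 0.5990+1.7568i, 2.1235+0.5410i, 1.2775-0.3479i, 1.2775+0.3479i, 2.1235-0.5410i, 0.5990-1.7568i]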